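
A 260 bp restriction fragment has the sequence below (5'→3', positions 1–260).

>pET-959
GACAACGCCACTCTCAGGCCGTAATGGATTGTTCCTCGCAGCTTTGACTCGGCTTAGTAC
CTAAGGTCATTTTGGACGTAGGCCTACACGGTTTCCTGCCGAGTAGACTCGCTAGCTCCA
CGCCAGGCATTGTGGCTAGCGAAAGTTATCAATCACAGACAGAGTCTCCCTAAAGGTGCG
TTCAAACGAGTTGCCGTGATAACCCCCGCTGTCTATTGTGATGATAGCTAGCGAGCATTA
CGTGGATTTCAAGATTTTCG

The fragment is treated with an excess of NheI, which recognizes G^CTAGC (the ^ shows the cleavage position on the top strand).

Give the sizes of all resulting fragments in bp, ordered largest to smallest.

NheI sites (GCTAGC) start at positions 111, 135, 227.
NheI cuts after the first base of each site, so after positions 111, 135, 227.
Linear molecule, 3 cuts → 4 fragments:
  1–111 → 111 bp
  112–135 → 24 bp
  136–227 → 92 bp
  228–260 → 33 bp
Sorted largest to smallest: 111, 92, 33, 24 bp.

111, 92, 33, 24 bp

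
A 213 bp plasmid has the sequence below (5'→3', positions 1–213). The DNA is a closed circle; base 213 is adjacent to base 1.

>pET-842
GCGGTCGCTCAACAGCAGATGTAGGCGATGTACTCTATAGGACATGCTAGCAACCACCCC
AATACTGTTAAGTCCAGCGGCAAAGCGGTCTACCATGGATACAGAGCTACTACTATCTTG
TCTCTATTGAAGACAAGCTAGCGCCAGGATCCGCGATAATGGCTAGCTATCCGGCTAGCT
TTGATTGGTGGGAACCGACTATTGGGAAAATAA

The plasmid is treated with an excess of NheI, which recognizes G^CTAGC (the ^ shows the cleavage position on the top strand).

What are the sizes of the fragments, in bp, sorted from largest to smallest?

NheI sites (GCTAGC) start at positions 46, 137, 162, 174.
NheI cuts after the first base of each site, so after positions 46, 137, 162, 174.
Circular molecule, 4 cuts → 4 fragments:
  47–137 → 91 bp
  138–162 → 25 bp
  163–174 → 12 bp
  175–213 then 1–46 → 39 + 46 = 85 bp
Sorted largest to smallest: 91, 85, 25, 12 bp.

91, 85, 25, 12 bp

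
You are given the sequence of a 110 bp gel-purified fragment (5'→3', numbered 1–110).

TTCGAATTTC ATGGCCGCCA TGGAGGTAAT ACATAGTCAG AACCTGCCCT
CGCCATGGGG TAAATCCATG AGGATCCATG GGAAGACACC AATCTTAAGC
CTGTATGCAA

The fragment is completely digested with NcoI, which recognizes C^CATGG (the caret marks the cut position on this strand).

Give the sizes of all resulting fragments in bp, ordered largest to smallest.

35, 34, 23, 18 bp

NcoI sites (CCATGG) start at positions 18, 53, 76.
NcoI cuts after the first base of each site, so after positions 18, 53, 76.
Linear molecule, 3 cuts → 4 fragments:
  1–18 → 18 bp
  19–53 → 35 bp
  54–76 → 23 bp
  77–110 → 34 bp
Sorted largest to smallest: 35, 34, 23, 18 bp.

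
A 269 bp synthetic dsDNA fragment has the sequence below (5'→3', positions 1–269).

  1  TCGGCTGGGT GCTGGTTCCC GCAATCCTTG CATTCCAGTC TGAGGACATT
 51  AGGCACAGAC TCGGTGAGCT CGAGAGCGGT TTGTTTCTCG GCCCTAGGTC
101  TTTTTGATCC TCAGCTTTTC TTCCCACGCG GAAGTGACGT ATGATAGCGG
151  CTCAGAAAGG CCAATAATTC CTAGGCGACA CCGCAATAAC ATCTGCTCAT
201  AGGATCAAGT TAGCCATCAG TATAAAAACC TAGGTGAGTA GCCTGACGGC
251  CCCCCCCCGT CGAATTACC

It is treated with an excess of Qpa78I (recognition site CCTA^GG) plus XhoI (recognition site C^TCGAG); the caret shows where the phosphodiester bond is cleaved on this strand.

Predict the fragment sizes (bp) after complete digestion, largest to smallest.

77, 69, 59, 37, 27 bp

Qpa78I sites (CCTAGG) start at positions 93, 170, 229.
Qpa78I cuts after base 4 of each site, so after positions 96, 173, 232.
The XhoI site (CTCGAG) starts at position 69.
XhoI cuts after the first base of each site, so after position 69.
Combined cut positions: 69, 96, 173, 232.
Linear molecule, 4 cuts → 5 fragments:
  1–69 → 69 bp
  70–96 → 27 bp
  97–173 → 77 bp
  174–232 → 59 bp
  233–269 → 37 bp
Sorted largest to smallest: 77, 69, 59, 37, 27 bp.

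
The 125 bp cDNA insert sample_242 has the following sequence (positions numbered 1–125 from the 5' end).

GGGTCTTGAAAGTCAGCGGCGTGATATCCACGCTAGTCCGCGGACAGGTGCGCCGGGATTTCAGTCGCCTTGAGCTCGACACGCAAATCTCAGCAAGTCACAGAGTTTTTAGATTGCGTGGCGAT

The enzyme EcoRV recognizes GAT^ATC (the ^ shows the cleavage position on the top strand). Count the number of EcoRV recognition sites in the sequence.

1

GATATC occurs starting at position 23.
EcoRV cuts at 1 site.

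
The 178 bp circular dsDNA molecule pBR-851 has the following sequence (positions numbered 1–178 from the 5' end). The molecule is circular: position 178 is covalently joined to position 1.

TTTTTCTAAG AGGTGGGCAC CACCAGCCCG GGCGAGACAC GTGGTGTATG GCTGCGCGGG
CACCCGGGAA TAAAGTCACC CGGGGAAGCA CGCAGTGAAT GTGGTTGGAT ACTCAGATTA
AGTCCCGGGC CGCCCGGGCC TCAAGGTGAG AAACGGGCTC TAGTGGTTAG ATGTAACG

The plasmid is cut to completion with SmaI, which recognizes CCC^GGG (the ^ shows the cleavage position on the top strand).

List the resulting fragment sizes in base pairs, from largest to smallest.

SmaI sites (CCCGGG) start at positions 27, 63, 79, 124, 133.
SmaI cuts after base 3 of each site, so after positions 29, 65, 81, 126, 135.
Circular molecule, 5 cuts → 5 fragments:
  30–65 → 36 bp
  66–81 → 16 bp
  82–126 → 45 bp
  127–135 → 9 bp
  136–178 then 1–29 → 43 + 29 = 72 bp
Sorted largest to smallest: 72, 45, 36, 16, 9 bp.

72, 45, 36, 16, 9 bp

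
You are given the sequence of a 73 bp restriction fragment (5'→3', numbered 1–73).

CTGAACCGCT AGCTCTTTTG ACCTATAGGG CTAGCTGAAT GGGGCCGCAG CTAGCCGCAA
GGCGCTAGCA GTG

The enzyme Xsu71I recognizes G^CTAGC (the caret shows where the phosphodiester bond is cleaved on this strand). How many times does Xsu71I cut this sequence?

GCTAGC occurs starting at positions 8, 30, 50, 64.
Xsu71I cuts at 4 sites.

4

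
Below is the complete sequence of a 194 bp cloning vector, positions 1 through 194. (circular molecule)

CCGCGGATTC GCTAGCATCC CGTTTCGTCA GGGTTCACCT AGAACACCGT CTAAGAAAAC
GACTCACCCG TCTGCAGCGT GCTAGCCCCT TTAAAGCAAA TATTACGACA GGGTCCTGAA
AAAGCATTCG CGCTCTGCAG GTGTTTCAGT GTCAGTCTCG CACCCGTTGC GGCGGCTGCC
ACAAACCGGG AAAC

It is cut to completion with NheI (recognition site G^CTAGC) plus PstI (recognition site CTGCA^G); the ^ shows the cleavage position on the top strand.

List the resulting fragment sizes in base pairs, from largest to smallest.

66, 65, 58, 5 bp

NheI sites (GCTAGC) start at positions 11, 81.
NheI cuts after the first base of each site, so after positions 11, 81.
PstI sites (CTGCAG) start at positions 72, 135.
PstI cuts after base 5 of each site (before the last base), so after positions 76, 139.
Combined cut positions: 11, 76, 81, 139.
Circular molecule, 4 cuts → 4 fragments:
  12–76 → 65 bp
  77–81 → 5 bp
  82–139 → 58 bp
  140–194 then 1–11 → 55 + 11 = 66 bp
Sorted largest to smallest: 66, 65, 58, 5 bp.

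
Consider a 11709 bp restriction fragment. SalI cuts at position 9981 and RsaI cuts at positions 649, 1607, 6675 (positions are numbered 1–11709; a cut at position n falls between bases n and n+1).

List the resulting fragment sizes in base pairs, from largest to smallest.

5068, 3306, 1728, 958, 649 bp

Combined cut positions (sorted): 649, 1607, 6675, 9981.
Linear molecule, 4 cuts → 5 fragments:
  649 − 0 = 649 bp
  1607 − 649 = 958 bp
  6675 − 1607 = 5068 bp
  9981 − 6675 = 3306 bp
  11709 − 9981 = 1728 bp
Sorted largest to smallest: 5068, 3306, 1728, 958, 649 bp.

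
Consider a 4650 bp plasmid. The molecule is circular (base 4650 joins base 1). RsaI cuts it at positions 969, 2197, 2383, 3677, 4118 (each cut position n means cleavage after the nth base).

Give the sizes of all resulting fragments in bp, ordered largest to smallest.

Circular molecule, 5 cuts → 5 fragments:
  2197 − 969 = 1228 bp
  2383 − 2197 = 186 bp
  3677 − 2383 = 1294 bp
  4118 − 3677 = 441 bp
  wrap: 4650 − 4118 + 969 = 1501 bp
Sorted largest to smallest: 1501, 1294, 1228, 441, 186 bp.

1501, 1294, 1228, 441, 186 bp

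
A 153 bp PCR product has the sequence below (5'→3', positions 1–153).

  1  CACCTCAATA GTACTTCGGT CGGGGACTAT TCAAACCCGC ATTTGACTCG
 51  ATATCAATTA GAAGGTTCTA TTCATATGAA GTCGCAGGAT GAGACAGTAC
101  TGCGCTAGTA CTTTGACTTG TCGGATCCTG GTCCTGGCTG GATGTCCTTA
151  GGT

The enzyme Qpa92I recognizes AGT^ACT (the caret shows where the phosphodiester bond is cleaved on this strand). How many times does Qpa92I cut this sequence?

AGTACT occurs starting at positions 10, 96, 107.
Qpa92I cuts at 3 sites.

3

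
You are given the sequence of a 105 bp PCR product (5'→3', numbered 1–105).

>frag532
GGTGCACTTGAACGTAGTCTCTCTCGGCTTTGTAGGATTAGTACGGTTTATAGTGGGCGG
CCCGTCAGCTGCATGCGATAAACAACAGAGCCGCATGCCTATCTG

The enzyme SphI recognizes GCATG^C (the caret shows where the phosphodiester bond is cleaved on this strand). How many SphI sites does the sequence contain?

2

GCATGC occurs starting at positions 71, 93.
SphI cuts at 2 sites.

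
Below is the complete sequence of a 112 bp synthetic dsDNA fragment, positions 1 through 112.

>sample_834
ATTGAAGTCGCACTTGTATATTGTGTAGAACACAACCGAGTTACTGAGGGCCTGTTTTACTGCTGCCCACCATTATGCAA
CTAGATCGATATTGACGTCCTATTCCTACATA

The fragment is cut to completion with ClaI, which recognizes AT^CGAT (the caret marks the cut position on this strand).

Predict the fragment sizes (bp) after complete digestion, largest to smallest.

The ClaI site (ATCGAT) starts at position 85.
ClaI cuts after base 2 of each site, so after position 86.
Linear molecule, 1 cut → 2 fragments:
  1–86 → 86 bp
  87–112 → 26 bp
Sorted largest to smallest: 86, 26 bp.

86, 26 bp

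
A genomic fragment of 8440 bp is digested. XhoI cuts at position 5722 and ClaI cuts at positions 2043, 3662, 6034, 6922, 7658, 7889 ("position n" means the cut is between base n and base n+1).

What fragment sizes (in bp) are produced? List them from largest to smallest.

Combined cut positions (sorted): 2043, 3662, 5722, 6034, 6922, 7658, 7889.
Linear molecule, 7 cuts → 8 fragments:
  2043 − 0 = 2043 bp
  3662 − 2043 = 1619 bp
  5722 − 3662 = 2060 bp
  6034 − 5722 = 312 bp
  6922 − 6034 = 888 bp
  7658 − 6922 = 736 bp
  7889 − 7658 = 231 bp
  8440 − 7889 = 551 bp
Sorted largest to smallest: 2060, 2043, 1619, 888, 736, 551, 312, 231 bp.

2060, 2043, 1619, 888, 736, 551, 312, 231 bp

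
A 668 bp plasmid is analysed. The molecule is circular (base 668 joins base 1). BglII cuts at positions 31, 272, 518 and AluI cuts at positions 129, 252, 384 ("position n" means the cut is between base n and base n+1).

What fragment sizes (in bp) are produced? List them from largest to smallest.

Combined cut positions (sorted): 31, 129, 252, 272, 384, 518.
Circular molecule, 6 cuts → 6 fragments:
  129 − 31 = 98 bp
  252 − 129 = 123 bp
  272 − 252 = 20 bp
  384 − 272 = 112 bp
  518 − 384 = 134 bp
  wrap: 668 − 518 + 31 = 181 bp
Sorted largest to smallest: 181, 134, 123, 112, 98, 20 bp.

181, 134, 123, 112, 98, 20 bp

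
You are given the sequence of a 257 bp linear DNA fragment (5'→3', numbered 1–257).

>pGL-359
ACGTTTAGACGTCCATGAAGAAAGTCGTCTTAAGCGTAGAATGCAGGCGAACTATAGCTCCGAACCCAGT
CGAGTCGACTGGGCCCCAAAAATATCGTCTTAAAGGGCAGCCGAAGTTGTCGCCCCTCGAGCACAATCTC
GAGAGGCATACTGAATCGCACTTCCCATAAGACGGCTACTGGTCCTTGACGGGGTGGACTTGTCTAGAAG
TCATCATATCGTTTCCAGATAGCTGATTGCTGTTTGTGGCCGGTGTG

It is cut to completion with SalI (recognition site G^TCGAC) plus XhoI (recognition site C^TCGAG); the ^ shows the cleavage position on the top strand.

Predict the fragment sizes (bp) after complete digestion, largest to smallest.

The SalI site (GTCGAC) starts at position 74.
SalI cuts after the first base of each site, so after position 74.
XhoI sites (CTCGAG) start at positions 126, 138.
XhoI cuts after the first base of each site, so after positions 126, 138.
Combined cut positions: 74, 126, 138.
Linear molecule, 3 cuts → 4 fragments:
  1–74 → 74 bp
  75–126 → 52 bp
  127–138 → 12 bp
  139–257 → 119 bp
Sorted largest to smallest: 119, 74, 52, 12 bp.

119, 74, 52, 12 bp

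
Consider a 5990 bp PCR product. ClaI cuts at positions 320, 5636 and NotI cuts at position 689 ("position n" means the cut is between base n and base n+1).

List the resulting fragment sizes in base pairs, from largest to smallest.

Combined cut positions (sorted): 320, 689, 5636.
Linear molecule, 3 cuts → 4 fragments:
  320 − 0 = 320 bp
  689 − 320 = 369 bp
  5636 − 689 = 4947 bp
  5990 − 5636 = 354 bp
Sorted largest to smallest: 4947, 369, 354, 320 bp.

4947, 369, 354, 320 bp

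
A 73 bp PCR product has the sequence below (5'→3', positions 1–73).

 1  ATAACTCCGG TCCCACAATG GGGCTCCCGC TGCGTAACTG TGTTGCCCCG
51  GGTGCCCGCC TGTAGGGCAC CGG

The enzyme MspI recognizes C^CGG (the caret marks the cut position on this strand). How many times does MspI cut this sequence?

CCGG occurs starting at positions 7, 48, 70.
MspI cuts at 3 sites.

3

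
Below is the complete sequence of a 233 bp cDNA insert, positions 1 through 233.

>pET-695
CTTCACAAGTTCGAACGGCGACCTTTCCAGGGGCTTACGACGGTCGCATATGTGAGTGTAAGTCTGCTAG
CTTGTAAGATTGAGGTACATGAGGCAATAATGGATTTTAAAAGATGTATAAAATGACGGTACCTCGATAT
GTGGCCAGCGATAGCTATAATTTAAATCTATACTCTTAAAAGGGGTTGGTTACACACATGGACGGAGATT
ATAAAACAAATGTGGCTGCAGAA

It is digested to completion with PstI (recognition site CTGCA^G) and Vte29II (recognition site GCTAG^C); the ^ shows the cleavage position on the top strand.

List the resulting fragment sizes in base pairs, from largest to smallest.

The PstI site (CTGCAG) starts at position 226.
PstI cuts after base 5 of each site (before the last base), so after position 230.
The Vte29II site (GCTAGC) starts at position 66.
Vte29II cuts after base 5 of each site (before the last base), so after position 70.
Combined cut positions: 70, 230.
Linear molecule, 2 cuts → 3 fragments:
  1–70 → 70 bp
  71–230 → 160 bp
  231–233 → 3 bp
Sorted largest to smallest: 160, 70, 3 bp.

160, 70, 3 bp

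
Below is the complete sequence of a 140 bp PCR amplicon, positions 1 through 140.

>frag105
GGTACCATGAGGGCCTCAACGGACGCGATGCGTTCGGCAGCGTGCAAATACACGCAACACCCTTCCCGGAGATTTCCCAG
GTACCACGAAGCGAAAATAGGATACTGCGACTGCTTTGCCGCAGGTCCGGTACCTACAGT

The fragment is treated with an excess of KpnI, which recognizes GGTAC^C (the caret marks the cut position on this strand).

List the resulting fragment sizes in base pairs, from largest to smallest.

KpnI sites (GGTACC) start at positions 1, 80, 129.
KpnI cuts after base 5 of each site (before the last base), so after positions 5, 84, 133.
Linear molecule, 3 cuts → 4 fragments:
  1–5 → 5 bp
  6–84 → 79 bp
  85–133 → 49 bp
  134–140 → 7 bp
Sorted largest to smallest: 79, 49, 7, 5 bp.

79, 49, 7, 5 bp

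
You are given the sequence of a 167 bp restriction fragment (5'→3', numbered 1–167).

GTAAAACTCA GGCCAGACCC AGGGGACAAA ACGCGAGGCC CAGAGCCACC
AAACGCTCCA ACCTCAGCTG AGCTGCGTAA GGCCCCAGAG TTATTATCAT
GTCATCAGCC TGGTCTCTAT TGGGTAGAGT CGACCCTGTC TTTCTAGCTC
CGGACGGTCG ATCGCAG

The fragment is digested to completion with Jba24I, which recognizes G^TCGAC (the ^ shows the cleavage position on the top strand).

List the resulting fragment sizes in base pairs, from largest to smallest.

The Jba24I site (GTCGAC) starts at position 129.
Jba24I cuts after the first base of each site, so after position 129.
Linear molecule, 1 cut → 2 fragments:
  1–129 → 129 bp
  130–167 → 38 bp
Sorted largest to smallest: 129, 38 bp.

129, 38 bp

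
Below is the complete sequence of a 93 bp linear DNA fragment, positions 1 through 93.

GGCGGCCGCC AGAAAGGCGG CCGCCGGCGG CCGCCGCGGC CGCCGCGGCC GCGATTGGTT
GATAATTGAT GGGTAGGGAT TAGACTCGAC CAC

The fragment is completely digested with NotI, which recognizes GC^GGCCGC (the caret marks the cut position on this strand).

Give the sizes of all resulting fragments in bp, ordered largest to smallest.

NotI sites (GCGGCCGC) start at positions 2, 17, 27, 36, 45.
NotI cuts after base 2 of each site, so after positions 3, 18, 28, 37, 46.
Linear molecule, 5 cuts → 6 fragments:
  1–3 → 3 bp
  4–18 → 15 bp
  19–28 → 10 bp
  29–37 → 9 bp
  38–46 → 9 bp
  47–93 → 47 bp
Sorted largest to smallest: 47, 15, 10, 9, 9, 3 bp.

47, 15, 10, 9, 9, 3 bp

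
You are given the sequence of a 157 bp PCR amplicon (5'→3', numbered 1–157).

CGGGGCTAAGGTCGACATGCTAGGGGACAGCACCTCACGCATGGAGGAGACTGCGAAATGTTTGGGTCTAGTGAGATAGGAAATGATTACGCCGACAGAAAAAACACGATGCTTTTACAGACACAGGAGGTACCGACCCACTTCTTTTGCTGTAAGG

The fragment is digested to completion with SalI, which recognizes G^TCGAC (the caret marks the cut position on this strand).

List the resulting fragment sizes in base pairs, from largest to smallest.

146, 11 bp

The SalI site (GTCGAC) starts at position 11.
SalI cuts after the first base of each site, so after position 11.
Linear molecule, 1 cut → 2 fragments:
  1–11 → 11 bp
  12–157 → 146 bp
Sorted largest to smallest: 146, 11 bp.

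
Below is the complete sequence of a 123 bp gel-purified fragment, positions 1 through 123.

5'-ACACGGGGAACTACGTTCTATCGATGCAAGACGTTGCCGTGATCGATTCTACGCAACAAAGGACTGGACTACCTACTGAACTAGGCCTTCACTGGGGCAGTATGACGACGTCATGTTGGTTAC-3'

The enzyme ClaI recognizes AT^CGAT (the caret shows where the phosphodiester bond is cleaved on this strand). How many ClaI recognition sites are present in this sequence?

ATCGAT occurs starting at positions 20, 42.
ClaI cuts at 2 sites.

2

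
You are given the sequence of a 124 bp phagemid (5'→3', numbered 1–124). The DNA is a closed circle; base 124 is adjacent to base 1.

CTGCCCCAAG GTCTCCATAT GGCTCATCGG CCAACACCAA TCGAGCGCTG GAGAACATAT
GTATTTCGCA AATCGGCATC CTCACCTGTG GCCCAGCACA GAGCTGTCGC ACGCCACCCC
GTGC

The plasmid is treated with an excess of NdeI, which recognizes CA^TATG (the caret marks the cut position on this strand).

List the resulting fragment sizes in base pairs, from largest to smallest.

84, 40 bp

NdeI sites (CATATG) start at positions 16, 56.
NdeI cuts after base 2 of each site, so after positions 17, 57.
Circular molecule, 2 cuts → 2 fragments:
  18–57 → 40 bp
  58–124 then 1–17 → 67 + 17 = 84 bp
Sorted largest to smallest: 84, 40 bp.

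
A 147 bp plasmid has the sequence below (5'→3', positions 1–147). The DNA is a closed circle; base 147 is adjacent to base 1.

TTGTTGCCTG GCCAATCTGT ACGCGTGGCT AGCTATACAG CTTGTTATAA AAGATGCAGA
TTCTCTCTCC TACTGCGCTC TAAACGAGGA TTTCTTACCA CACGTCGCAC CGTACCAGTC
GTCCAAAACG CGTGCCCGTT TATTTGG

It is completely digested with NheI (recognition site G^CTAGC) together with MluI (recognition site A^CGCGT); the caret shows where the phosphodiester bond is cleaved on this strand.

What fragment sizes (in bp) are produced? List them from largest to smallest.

The NheI site (GCTAGC) starts at position 28.
NheI cuts after the first base of each site, so after position 28.
MluI sites (ACGCGT) start at positions 21, 128.
MluI cuts after the first base of each site, so after positions 21, 128.
Combined cut positions: 21, 28, 128.
Circular molecule, 3 cuts → 3 fragments:
  22–28 → 7 bp
  29–128 → 100 bp
  129–147 then 1–21 → 19 + 21 = 40 bp
Sorted largest to smallest: 100, 40, 7 bp.

100, 40, 7 bp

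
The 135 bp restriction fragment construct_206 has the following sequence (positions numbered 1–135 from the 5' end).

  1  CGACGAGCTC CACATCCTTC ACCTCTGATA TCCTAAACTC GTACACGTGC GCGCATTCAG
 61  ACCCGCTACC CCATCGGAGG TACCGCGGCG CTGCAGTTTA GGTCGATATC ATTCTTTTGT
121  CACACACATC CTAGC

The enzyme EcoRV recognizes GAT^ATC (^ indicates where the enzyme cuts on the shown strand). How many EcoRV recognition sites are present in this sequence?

2

GATATC occurs starting at positions 27, 105.
EcoRV cuts at 2 sites.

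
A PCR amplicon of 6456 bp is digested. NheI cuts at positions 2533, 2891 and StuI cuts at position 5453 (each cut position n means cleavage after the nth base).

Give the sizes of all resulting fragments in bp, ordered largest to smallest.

Combined cut positions (sorted): 2533, 2891, 5453.
Linear molecule, 3 cuts → 4 fragments:
  2533 − 0 = 2533 bp
  2891 − 2533 = 358 bp
  5453 − 2891 = 2562 bp
  6456 − 5453 = 1003 bp
Sorted largest to smallest: 2562, 2533, 1003, 358 bp.

2562, 2533, 1003, 358 bp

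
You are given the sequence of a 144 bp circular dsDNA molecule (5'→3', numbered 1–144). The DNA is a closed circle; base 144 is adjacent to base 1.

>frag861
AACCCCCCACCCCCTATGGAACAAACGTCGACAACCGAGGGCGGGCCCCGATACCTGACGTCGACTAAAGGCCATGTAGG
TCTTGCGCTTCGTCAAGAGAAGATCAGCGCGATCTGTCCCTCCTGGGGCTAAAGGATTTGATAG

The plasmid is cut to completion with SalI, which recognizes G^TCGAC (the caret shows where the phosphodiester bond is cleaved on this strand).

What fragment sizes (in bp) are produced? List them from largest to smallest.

SalI sites (GTCGAC) start at positions 27, 60.
SalI cuts after the first base of each site, so after positions 27, 60.
Circular molecule, 2 cuts → 2 fragments:
  28–60 → 33 bp
  61–144 then 1–27 → 84 + 27 = 111 bp
Sorted largest to smallest: 111, 33 bp.

111, 33 bp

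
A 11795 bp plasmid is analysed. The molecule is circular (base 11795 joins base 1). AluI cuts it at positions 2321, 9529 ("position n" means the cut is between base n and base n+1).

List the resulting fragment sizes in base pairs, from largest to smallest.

Circular molecule, 2 cuts → 2 fragments:
  9529 − 2321 = 7208 bp
  wrap: 11795 − 9529 + 2321 = 4587 bp
Sorted largest to smallest: 7208, 4587 bp.

7208, 4587 bp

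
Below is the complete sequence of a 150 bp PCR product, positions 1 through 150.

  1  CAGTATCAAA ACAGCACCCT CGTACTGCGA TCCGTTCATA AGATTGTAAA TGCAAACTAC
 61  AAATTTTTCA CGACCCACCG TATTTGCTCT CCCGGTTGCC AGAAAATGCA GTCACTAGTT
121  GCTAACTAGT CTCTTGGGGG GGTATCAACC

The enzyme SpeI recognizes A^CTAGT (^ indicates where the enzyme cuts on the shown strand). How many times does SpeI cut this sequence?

2

ACTAGT occurs starting at positions 114, 125.
SpeI cuts at 2 sites.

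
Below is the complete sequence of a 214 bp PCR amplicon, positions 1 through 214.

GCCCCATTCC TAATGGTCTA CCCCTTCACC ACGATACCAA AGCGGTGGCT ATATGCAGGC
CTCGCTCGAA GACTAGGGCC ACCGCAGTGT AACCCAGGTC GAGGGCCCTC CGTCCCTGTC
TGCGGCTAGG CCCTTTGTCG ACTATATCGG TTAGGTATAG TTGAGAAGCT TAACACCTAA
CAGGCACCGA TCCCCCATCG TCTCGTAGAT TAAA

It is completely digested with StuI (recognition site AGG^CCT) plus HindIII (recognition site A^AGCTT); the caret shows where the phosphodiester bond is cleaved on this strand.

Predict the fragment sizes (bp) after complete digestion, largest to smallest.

The StuI site (AGGCCT) starts at position 57.
StuI cuts after base 3 of each site, so after position 59.
The HindIII site (AAGCTT) starts at position 166.
HindIII cuts after the first base of each site, so after position 166.
Combined cut positions: 59, 166.
Linear molecule, 2 cuts → 3 fragments:
  1–59 → 59 bp
  60–166 → 107 bp
  167–214 → 48 bp
Sorted largest to smallest: 107, 59, 48 bp.

107, 59, 48 bp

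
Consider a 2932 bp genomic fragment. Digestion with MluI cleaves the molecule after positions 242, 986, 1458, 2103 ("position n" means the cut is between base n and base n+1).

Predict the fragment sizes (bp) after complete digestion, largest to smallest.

829, 744, 645, 472, 242 bp

Linear molecule, 4 cuts → 5 fragments:
  242 − 0 = 242 bp
  986 − 242 = 744 bp
  1458 − 986 = 472 bp
  2103 − 1458 = 645 bp
  2932 − 2103 = 829 bp
Sorted largest to smallest: 829, 744, 645, 472, 242 bp.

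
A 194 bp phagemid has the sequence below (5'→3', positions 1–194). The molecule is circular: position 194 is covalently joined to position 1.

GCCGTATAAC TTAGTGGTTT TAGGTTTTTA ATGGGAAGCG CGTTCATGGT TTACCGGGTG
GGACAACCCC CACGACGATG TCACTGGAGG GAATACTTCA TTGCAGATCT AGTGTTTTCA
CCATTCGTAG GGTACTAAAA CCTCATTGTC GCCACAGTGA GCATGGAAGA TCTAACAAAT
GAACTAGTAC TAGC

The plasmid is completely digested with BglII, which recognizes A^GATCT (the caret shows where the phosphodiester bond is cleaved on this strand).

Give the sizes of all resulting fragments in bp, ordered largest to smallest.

BglII sites (AGATCT) start at positions 105, 168.
BglII cuts after the first base of each site, so after positions 105, 168.
Circular molecule, 2 cuts → 2 fragments:
  106–168 → 63 bp
  169–194 then 1–105 → 26 + 105 = 131 bp
Sorted largest to smallest: 131, 63 bp.

131, 63 bp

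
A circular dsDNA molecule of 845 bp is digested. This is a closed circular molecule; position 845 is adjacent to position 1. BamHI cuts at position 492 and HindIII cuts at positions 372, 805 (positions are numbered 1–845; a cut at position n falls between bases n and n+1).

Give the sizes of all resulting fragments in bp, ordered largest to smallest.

412, 313, 120 bp

Combined cut positions (sorted): 372, 492, 805.
Circular molecule, 3 cuts → 3 fragments:
  492 − 372 = 120 bp
  805 − 492 = 313 bp
  wrap: 845 − 805 + 372 = 412 bp
Sorted largest to smallest: 412, 313, 120 bp.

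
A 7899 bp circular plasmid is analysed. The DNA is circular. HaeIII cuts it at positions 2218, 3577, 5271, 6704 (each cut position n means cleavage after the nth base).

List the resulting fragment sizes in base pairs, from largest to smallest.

3413, 1694, 1433, 1359 bp

Circular molecule, 4 cuts → 4 fragments:
  3577 − 2218 = 1359 bp
  5271 − 3577 = 1694 bp
  6704 − 5271 = 1433 bp
  wrap: 7899 − 6704 + 2218 = 3413 bp
Sorted largest to smallest: 3413, 1694, 1433, 1359 bp.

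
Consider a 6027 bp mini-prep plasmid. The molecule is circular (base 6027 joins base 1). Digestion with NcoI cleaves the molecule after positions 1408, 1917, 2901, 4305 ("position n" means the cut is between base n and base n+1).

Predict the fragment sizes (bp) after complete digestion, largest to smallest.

Circular molecule, 4 cuts → 4 fragments:
  1917 − 1408 = 509 bp
  2901 − 1917 = 984 bp
  4305 − 2901 = 1404 bp
  wrap: 6027 − 4305 + 1408 = 3130 bp
Sorted largest to smallest: 3130, 1404, 984, 509 bp.

3130, 1404, 984, 509 bp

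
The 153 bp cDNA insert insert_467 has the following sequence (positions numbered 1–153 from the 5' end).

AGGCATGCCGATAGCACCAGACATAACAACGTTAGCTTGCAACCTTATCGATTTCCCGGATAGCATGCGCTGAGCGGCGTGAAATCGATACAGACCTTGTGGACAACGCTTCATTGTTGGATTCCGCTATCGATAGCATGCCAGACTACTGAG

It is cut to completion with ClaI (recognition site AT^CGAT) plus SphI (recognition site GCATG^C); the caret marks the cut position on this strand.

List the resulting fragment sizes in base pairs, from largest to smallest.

ClaI sites (ATCGAT) start at positions 47, 84, 129.
ClaI cuts after base 2 of each site, so after positions 48, 85, 130.
SphI sites (GCATGC) start at positions 3, 63, 136.
SphI cuts after base 5 of each site (before the last base), so after positions 7, 67, 140.
Combined cut positions: 7, 48, 67, 85, 130, 140.
Linear molecule, 6 cuts → 7 fragments:
  1–7 → 7 bp
  8–48 → 41 bp
  49–67 → 19 bp
  68–85 → 18 bp
  86–130 → 45 bp
  131–140 → 10 bp
  141–153 → 13 bp
Sorted largest to smallest: 45, 41, 19, 18, 13, 10, 7 bp.

45, 41, 19, 18, 13, 10, 7 bp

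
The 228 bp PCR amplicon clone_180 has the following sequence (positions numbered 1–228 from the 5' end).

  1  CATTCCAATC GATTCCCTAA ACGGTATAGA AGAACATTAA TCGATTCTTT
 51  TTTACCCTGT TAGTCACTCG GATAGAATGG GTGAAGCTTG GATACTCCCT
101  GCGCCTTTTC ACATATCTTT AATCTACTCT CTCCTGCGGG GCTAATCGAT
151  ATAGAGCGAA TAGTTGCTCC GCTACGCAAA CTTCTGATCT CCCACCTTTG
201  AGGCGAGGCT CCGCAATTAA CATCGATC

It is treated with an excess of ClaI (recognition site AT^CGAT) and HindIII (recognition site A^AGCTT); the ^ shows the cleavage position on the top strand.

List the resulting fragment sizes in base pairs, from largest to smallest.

ClaI sites (ATCGAT) start at positions 8, 40, 145, 222.
ClaI cuts after base 2 of each site, so after positions 9, 41, 146, 223.
The HindIII site (AAGCTT) starts at position 84.
HindIII cuts after the first base of each site, so after position 84.
Combined cut positions: 9, 41, 84, 146, 223.
Linear molecule, 5 cuts → 6 fragments:
  1–9 → 9 bp
  10–41 → 32 bp
  42–84 → 43 bp
  85–146 → 62 bp
  147–223 → 77 bp
  224–228 → 5 bp
Sorted largest to smallest: 77, 62, 43, 32, 9, 5 bp.

77, 62, 43, 32, 9, 5 bp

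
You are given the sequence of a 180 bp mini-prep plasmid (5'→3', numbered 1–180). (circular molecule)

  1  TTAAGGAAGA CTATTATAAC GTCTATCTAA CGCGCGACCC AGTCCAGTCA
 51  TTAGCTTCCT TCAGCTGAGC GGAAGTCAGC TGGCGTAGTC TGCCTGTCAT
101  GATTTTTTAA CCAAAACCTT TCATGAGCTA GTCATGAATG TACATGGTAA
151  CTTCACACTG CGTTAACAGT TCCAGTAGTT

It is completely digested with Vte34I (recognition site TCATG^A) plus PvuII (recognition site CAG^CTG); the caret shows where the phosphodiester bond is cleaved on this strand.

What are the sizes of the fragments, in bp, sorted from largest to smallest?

Vte34I sites (TCATGA) start at positions 97, 121, 132.
Vte34I cuts after base 5 of each site (before the last base), so after positions 101, 125, 136.
PvuII sites (CAGCTG) start at positions 62, 77.
PvuII cuts after base 3 of each site, so after positions 64, 79.
Combined cut positions: 64, 79, 101, 125, 136.
Circular molecule, 5 cuts → 5 fragments:
  65–79 → 15 bp
  80–101 → 22 bp
  102–125 → 24 bp
  126–136 → 11 bp
  137–180 then 1–64 → 44 + 64 = 108 bp
Sorted largest to smallest: 108, 24, 22, 15, 11 bp.

108, 24, 22, 15, 11 bp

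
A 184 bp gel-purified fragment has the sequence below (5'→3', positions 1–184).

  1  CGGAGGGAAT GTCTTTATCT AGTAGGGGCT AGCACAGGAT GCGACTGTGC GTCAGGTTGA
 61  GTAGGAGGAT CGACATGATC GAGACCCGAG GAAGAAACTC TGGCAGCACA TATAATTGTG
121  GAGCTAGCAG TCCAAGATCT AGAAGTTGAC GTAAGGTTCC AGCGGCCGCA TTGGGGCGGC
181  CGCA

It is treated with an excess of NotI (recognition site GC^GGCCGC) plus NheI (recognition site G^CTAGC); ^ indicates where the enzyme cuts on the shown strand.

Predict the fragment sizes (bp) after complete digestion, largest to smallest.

95, 40, 28, 14, 7 bp

NotI sites (GCGGCCGC) start at positions 162, 176.
NotI cuts after base 2 of each site, so after positions 163, 177.
NheI sites (GCTAGC) start at positions 28, 123.
NheI cuts after the first base of each site, so after positions 28, 123.
Combined cut positions: 28, 123, 163, 177.
Linear molecule, 4 cuts → 5 fragments:
  1–28 → 28 bp
  29–123 → 95 bp
  124–163 → 40 bp
  164–177 → 14 bp
  178–184 → 7 bp
Sorted largest to smallest: 95, 40, 28, 14, 7 bp.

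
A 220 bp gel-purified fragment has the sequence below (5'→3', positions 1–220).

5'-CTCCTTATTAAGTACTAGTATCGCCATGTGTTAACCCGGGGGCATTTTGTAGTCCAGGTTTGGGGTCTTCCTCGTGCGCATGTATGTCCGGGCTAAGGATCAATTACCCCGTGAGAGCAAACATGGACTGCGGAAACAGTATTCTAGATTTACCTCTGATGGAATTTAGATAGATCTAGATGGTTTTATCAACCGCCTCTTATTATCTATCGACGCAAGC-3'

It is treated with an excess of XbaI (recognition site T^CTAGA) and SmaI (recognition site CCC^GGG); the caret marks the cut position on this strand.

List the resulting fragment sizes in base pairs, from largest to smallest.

XbaI sites (TCTAGA) start at positions 143, 175.
XbaI cuts after the first base of each site, so after positions 143, 175.
The SmaI site (CCCGGG) starts at position 35.
SmaI cuts after base 3 of each site, so after position 37.
Combined cut positions: 37, 143, 175.
Linear molecule, 3 cuts → 4 fragments:
  1–37 → 37 bp
  38–143 → 106 bp
  144–175 → 32 bp
  176–220 → 45 bp
Sorted largest to smallest: 106, 45, 37, 32 bp.

106, 45, 37, 32 bp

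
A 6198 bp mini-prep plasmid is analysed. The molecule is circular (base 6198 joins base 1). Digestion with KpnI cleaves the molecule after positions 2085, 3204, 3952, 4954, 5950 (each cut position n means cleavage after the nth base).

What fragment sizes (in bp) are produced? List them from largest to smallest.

Circular molecule, 5 cuts → 5 fragments:
  3204 − 2085 = 1119 bp
  3952 − 3204 = 748 bp
  4954 − 3952 = 1002 bp
  5950 − 4954 = 996 bp
  wrap: 6198 − 5950 + 2085 = 2333 bp
Sorted largest to smallest: 2333, 1119, 1002, 996, 748 bp.

2333, 1119, 1002, 996, 748 bp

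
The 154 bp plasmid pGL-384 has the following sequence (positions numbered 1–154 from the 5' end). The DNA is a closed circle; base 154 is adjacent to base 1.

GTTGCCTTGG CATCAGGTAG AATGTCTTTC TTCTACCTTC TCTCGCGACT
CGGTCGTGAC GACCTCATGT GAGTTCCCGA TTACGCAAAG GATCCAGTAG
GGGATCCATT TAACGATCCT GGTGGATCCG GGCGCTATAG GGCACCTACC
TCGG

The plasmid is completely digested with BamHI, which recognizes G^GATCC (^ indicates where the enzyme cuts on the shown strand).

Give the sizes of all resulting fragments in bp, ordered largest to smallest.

BamHI sites (GGATCC) start at positions 90, 102, 124.
BamHI cuts after the first base of each site, so after positions 90, 102, 124.
Circular molecule, 3 cuts → 3 fragments:
  91–102 → 12 bp
  103–124 → 22 bp
  125–154 then 1–90 → 30 + 90 = 120 bp
Sorted largest to smallest: 120, 22, 12 bp.

120, 22, 12 bp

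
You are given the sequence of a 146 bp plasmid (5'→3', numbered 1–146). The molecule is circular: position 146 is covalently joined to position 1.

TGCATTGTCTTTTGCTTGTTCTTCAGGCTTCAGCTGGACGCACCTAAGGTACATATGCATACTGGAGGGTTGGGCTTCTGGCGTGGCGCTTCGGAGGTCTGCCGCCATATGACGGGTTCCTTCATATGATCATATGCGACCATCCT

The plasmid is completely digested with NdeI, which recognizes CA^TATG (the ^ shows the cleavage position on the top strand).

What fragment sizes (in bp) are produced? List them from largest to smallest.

67, 54, 17, 8 bp

NdeI sites (CATATG) start at positions 52, 106, 123, 131.
NdeI cuts after base 2 of each site, so after positions 53, 107, 124, 132.
Circular molecule, 4 cuts → 4 fragments:
  54–107 → 54 bp
  108–124 → 17 bp
  125–132 → 8 bp
  133–146 then 1–53 → 14 + 53 = 67 bp
Sorted largest to smallest: 67, 54, 17, 8 bp.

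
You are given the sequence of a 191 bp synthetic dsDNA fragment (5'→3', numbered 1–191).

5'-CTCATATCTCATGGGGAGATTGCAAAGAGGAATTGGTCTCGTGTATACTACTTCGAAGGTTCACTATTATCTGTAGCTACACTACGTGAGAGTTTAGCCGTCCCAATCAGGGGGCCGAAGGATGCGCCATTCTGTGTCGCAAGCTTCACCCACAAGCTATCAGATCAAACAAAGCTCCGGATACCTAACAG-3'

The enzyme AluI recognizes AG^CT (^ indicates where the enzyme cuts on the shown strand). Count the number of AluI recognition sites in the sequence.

AGCT occurs starting at positions 75, 142, 155, 173.
AluI cuts at 4 sites.

4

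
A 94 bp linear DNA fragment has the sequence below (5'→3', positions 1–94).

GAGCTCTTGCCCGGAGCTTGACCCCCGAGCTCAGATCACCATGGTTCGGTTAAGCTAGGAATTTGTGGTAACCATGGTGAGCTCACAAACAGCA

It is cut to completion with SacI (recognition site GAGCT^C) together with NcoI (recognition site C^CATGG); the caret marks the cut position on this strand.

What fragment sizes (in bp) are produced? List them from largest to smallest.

SacI sites (GAGCTC) start at positions 1, 27, 79.
SacI cuts after base 5 of each site (before the last base), so after positions 5, 31, 83.
NcoI sites (CCATGG) start at positions 39, 72.
NcoI cuts after the first base of each site, so after positions 39, 72.
Combined cut positions: 5, 31, 39, 72, 83.
Linear molecule, 5 cuts → 6 fragments:
  1–5 → 5 bp
  6–31 → 26 bp
  32–39 → 8 bp
  40–72 → 33 bp
  73–83 → 11 bp
  84–94 → 11 bp
Sorted largest to smallest: 33, 26, 11, 11, 8, 5 bp.

33, 26, 11, 11, 8, 5 bp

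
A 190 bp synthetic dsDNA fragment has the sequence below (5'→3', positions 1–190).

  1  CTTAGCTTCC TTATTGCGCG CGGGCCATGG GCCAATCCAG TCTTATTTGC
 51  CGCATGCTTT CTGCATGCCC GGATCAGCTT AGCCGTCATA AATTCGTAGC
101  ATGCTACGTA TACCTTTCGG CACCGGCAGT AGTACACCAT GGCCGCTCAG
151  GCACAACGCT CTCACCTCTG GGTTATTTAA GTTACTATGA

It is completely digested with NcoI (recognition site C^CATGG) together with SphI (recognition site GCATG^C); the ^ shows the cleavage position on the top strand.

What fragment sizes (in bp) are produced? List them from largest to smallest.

53, 36, 34, 31, 25, 11 bp

NcoI sites (CCATGG) start at positions 25, 137.
NcoI cuts after the first base of each site, so after positions 25, 137.
SphI sites (GCATGC) start at positions 52, 63, 99.
SphI cuts after base 5 of each site (before the last base), so after positions 56, 67, 103.
Combined cut positions: 25, 56, 67, 103, 137.
Linear molecule, 5 cuts → 6 fragments:
  1–25 → 25 bp
  26–56 → 31 bp
  57–67 → 11 bp
  68–103 → 36 bp
  104–137 → 34 bp
  138–190 → 53 bp
Sorted largest to smallest: 53, 36, 34, 31, 25, 11 bp.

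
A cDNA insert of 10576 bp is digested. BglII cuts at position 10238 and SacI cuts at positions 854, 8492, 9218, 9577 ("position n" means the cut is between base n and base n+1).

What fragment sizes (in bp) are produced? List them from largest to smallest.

7638, 854, 726, 661, 359, 338 bp

Combined cut positions (sorted): 854, 8492, 9218, 9577, 10238.
Linear molecule, 5 cuts → 6 fragments:
  854 − 0 = 854 bp
  8492 − 854 = 7638 bp
  9218 − 8492 = 726 bp
  9577 − 9218 = 359 bp
  10238 − 9577 = 661 bp
  10576 − 10238 = 338 bp
Sorted largest to smallest: 7638, 854, 726, 661, 359, 338 bp.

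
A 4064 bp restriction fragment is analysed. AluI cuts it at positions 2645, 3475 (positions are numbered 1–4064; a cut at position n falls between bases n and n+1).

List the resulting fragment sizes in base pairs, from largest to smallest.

2645, 830, 589 bp

Linear molecule, 2 cuts → 3 fragments:
  2645 − 0 = 2645 bp
  3475 − 2645 = 830 bp
  4064 − 3475 = 589 bp
Sorted largest to smallest: 2645, 830, 589 bp.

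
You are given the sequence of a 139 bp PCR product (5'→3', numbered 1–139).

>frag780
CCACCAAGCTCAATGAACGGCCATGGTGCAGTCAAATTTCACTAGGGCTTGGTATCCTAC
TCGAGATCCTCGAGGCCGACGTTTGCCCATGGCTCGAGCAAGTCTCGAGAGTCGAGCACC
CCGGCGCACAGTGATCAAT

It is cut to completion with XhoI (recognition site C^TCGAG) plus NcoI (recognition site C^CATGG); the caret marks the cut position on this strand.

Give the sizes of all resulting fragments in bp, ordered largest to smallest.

39, 35, 21, 18, 11, 9, 6 bp

XhoI sites (CTCGAG) start at positions 60, 69, 93, 104.
XhoI cuts after the first base of each site, so after positions 60, 69, 93, 104.
NcoI sites (CCATGG) start at positions 21, 87.
NcoI cuts after the first base of each site, so after positions 21, 87.
Combined cut positions: 21, 60, 69, 87, 93, 104.
Linear molecule, 6 cuts → 7 fragments:
  1–21 → 21 bp
  22–60 → 39 bp
  61–69 → 9 bp
  70–87 → 18 bp
  88–93 → 6 bp
  94–104 → 11 bp
  105–139 → 35 bp
Sorted largest to smallest: 39, 35, 21, 18, 11, 9, 6 bp.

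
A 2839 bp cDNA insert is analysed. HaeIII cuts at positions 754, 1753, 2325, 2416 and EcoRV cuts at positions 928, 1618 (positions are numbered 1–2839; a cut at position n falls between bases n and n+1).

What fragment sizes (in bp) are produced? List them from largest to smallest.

Combined cut positions (sorted): 754, 928, 1618, 1753, 2325, 2416.
Linear molecule, 6 cuts → 7 fragments:
  754 − 0 = 754 bp
  928 − 754 = 174 bp
  1618 − 928 = 690 bp
  1753 − 1618 = 135 bp
  2325 − 1753 = 572 bp
  2416 − 2325 = 91 bp
  2839 − 2416 = 423 bp
Sorted largest to smallest: 754, 690, 572, 423, 174, 135, 91 bp.

754, 690, 572, 423, 174, 135, 91 bp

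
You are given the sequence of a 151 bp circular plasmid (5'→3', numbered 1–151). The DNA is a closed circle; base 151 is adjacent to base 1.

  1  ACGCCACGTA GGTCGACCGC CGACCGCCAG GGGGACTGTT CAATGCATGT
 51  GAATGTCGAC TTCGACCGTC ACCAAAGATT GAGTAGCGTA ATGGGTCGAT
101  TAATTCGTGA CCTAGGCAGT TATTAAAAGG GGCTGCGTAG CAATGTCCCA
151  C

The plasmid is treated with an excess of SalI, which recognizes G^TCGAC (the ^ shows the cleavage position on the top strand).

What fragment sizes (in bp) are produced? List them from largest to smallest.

108, 43 bp

SalI sites (GTCGAC) start at positions 12, 55.
SalI cuts after the first base of each site, so after positions 12, 55.
Circular molecule, 2 cuts → 2 fragments:
  13–55 → 43 bp
  56–151 then 1–12 → 96 + 12 = 108 bp
Sorted largest to smallest: 108, 43 bp.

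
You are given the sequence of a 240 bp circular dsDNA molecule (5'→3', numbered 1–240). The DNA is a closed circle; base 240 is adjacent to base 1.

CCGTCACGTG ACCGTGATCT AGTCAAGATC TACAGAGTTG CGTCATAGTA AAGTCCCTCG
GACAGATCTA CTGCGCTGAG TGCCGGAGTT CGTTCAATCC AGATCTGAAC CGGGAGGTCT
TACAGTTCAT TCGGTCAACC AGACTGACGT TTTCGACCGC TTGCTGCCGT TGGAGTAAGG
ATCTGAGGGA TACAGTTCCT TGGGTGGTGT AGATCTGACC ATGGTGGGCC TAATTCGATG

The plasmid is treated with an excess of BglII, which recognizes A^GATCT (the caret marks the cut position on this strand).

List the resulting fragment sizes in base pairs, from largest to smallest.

110, 55, 38, 37 bp

BglII sites (AGATCT) start at positions 26, 64, 101, 211.
BglII cuts after the first base of each site, so after positions 26, 64, 101, 211.
Circular molecule, 4 cuts → 4 fragments:
  27–64 → 38 bp
  65–101 → 37 bp
  102–211 → 110 bp
  212–240 then 1–26 → 29 + 26 = 55 bp
Sorted largest to smallest: 110, 55, 38, 37 bp.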